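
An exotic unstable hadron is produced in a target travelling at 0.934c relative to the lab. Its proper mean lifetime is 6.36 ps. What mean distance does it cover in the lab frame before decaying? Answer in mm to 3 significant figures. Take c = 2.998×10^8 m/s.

d ≈ 4.98 mm

γ = 1/√(1 − 0.934²) = 2.7990
Dilated lifetime: Δt = γτ₀ = 2.7990 × 6.36 ps = 17.802 ps
d = vΔt = 0.934c × 17.802 ps = 2.8001×10^8 m/s × 1.7802×10^-11 s = 4.98 mm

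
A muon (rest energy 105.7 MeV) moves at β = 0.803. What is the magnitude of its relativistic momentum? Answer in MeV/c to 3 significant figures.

p ≈ 142 MeV/c

γ = 1/√(1 − 0.803²) = 1.6779
p = γβm₀c = 1.6779 × 0.803 × 105.7 MeV/c = 142 MeV/c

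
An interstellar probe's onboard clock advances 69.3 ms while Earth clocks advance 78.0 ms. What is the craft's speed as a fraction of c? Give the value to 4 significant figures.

γ = Δt/τ₀ = 78.0/69.3 = 1.12554
β = √(1 − 1/γ²) = √(1 − 1/1.12554²) = 0.4590

β ≈ 0.4590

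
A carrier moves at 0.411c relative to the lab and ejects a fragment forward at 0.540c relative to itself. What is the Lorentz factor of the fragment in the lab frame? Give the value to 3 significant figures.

u_lab = (0.540 + 0.411)/(1 + 0.540×0.411) = 0.9510/1.22194 = 0.778271
γ = 1/√(1 − 0.778271²) = 1.59

γ ≈ 1.59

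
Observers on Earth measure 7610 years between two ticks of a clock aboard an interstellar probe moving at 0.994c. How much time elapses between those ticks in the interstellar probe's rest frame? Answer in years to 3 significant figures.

γ = 1/√(1 − 0.994²) = 9.1424
Proper time: τ₀ = Δt/γ = 7610/9.1424 = 832 years

τ₀ ≈ 832 years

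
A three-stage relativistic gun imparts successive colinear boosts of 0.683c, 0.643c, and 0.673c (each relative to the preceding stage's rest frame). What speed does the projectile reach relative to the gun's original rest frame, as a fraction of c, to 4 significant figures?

u ≈ 0.9841c

Compose boost 2: (0.643 + 0.683)/(1 + 0.643×0.683) = 1.326/1.43917 = 0.921365
Compose boost 3: (0.673 + 0.921365)/(1 + 0.673×0.921365) = 1.59437/1.62008 = 0.9841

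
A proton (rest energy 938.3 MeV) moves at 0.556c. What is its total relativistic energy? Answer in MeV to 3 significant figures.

γ = 1/√(1 − 0.556²) = 1.2031
E = γm₀c² = 1.2031 × 938.3 MeV = 1130 MeV

E ≈ 1130 MeV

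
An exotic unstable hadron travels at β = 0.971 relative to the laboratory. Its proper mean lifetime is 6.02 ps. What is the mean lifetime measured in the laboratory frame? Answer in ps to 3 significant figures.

Δt ≈ 25.2 ps

γ = 1/√(1 − 0.971²) = 4.1827
Time dilation: Δt = γτ₀ = 4.1827 × 6.02 ps = 25.2 ps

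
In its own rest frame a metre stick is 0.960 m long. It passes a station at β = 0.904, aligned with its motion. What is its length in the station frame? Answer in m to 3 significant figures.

γ = 1/√(1 − 0.904²) = 2.3390
Length contraction: L = L₀/γ = 0.960/2.3390 = 0.410 m

L ≈ 0.410 m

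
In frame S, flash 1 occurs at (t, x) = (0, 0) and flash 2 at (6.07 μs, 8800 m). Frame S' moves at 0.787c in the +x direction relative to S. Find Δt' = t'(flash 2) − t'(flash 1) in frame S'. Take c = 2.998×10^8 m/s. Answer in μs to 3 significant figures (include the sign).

Δt' ≈ -27.6 μs

γ = 1/√(1 − 0.787²) = 1.6209
Δt' = γ(Δt − vΔx/c²) = 1.6209 × (6.07 μs − 0.787×8800 m / (2.998×10^8 m/s))
= 1.6209 × (-17.031 μs) = -27.6 μs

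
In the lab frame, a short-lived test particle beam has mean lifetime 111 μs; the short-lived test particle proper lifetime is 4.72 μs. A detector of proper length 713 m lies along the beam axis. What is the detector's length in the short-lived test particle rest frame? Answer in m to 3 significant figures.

Time dilation ⇒ γ = Δt/τ₀ = 111/4.72 = 23.517
Length contraction: L = L₀/γ = 713/23.517 = 30.3 m

L ≈ 30.3 m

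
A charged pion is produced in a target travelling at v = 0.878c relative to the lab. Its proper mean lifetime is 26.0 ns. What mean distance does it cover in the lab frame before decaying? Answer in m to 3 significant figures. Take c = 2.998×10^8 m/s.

d ≈ 14.3 m

γ = 1/√(1 − 0.878²) = 2.0892
Dilated lifetime: Δt = γτ₀ = 2.0892 × 26.0 ns = 54.318 ns
d = vΔt = 0.878c × 54.318 ns = 2.6322×10^8 m/s × 5.4318×10^-8 s = 14.3 m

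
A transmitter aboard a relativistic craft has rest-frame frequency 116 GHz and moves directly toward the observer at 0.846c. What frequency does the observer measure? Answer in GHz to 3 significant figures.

Relativistic Doppler: f_obs = f_src √((1+β)/(1−β))
= 116 × √(1.8460/0.15400) = 116 × 3.4622 = 402 GHz

f_obs ≈ 402 GHz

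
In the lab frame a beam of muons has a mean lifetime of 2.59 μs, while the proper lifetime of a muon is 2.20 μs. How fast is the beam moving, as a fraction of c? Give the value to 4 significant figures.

γ = Δt/τ₀ = 2.59/2.20 = 1.17727
β = √(1 − 1/γ²) = √(1 − 1/1.17727²) = 0.5277

β ≈ 0.5277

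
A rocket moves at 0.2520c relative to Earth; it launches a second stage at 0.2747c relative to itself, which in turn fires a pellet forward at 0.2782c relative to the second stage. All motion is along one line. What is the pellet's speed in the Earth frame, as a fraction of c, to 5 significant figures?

u ≈ 0.67790c

Compose boost 2: (0.2747 + 0.2520)/(1 + 0.2747×0.2520) = 0.52670/1.069224 = 0.4926001
Compose boost 3: (0.2782 + 0.4926001)/(1 + 0.2782×0.4926001) = 0.7708001/1.137041 = 0.67790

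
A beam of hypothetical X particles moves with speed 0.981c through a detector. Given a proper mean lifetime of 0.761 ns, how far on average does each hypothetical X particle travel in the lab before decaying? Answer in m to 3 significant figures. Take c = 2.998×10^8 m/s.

d ≈ 1.15 m

γ = 1/√(1 − 0.981²) = 5.1544
Dilated lifetime: Δt = γτ₀ = 5.1544 × 0.761 ns = 3.9225 ns
d = vΔt = 0.981c × 3.9225 ns = 2.9410×10^8 m/s × 3.9225×10^-9 s = 1.15 m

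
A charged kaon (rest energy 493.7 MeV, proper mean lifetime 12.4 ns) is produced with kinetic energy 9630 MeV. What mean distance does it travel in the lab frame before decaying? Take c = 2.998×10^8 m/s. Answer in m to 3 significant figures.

d ≈ 76.1 m

γ = 1 + K/(m₀c²) = 1 + 9630/493.7 = 20.506
β = √(1 − 1/γ²) = 0.99881
Dilated lifetime: γτ₀ = 20.506 × 12.4 ns = 254.27 ns
d = βc·γτ₀ = 0.99881 × (2.998×10^8 m/s) × 2.5427×10^-7 s = 76.1 m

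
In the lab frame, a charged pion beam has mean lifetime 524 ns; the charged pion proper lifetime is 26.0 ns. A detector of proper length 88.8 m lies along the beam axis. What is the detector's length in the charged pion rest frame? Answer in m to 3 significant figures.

Time dilation ⇒ γ = Δt/τ₀ = 524/26.0 = 20.154
Length contraction: L = L₀/γ = 88.8/20.154 = 4.41 m

L ≈ 4.41 m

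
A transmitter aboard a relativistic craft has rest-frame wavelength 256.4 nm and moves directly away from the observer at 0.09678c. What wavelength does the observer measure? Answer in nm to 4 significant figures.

λ_obs ≈ 282.5 nm

Relativistic Doppler: λ_obs = λ_src √((1+β)/(1−β))
= 256.4 × √(1.09678/0.903220) = 256.4 × 1.10195 = 282.5 nm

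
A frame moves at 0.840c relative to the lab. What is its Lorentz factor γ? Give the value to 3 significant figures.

γ = 1/√(1 − β²) = 1/√(1 − 0.840²) = 1/√(0.29440) = 1.84

γ ≈ 1.84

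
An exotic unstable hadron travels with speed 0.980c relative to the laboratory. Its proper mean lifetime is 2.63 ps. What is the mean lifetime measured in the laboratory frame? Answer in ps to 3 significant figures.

γ = 1/√(1 − 0.980²) = 5.0252
Time dilation: Δt = γτ₀ = 5.0252 × 2.63 ps = 13.2 ps

Δt ≈ 13.2 ps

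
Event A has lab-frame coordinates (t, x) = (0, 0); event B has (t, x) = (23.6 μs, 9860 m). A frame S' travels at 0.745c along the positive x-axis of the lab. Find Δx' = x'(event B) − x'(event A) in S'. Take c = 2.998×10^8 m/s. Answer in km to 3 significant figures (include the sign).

Δx' ≈ 6.88 km

γ = 1/√(1 − 0.745²) = 1.4991
Δx' = γ(Δx − vΔt) = 1.4991 × (9860 m − 0.745×(2.998×10^8 m/s)×23.6×10^-6 s)
= 1.4991 × (4588.9 m) = 6.88 km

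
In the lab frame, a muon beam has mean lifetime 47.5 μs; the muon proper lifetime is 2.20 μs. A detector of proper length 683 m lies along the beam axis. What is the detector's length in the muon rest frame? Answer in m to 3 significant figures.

L ≈ 31.6 m

Time dilation ⇒ γ = Δt/τ₀ = 47.5/2.20 = 21.591
Length contraction: L = L₀/γ = 683/21.591 = 31.6 m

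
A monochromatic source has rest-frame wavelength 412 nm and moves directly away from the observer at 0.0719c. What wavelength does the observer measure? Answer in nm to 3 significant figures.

λ_obs ≈ 443 nm

Relativistic Doppler: λ_obs = λ_src √((1+β)/(1−β))
= 412 × √(1.0719/0.92810) = 412 × 1.0747 = 443 nm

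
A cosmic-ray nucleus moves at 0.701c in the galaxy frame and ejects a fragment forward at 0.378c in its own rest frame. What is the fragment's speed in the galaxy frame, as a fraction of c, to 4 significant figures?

Compose boost 2: (0.378 + 0.701)/(1 + 0.378×0.701) = 1.079/1.26498 = 0.8530

u ≈ 0.8530c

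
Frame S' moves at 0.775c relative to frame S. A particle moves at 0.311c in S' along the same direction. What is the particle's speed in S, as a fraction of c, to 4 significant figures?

Relativistic velocity addition: u = (u' + v)/(1 + u'v/c²)
= (0.311 + 0.775)/(1 + 0.311×0.775) = 1.086/1.24103 = 0.8751

u ≈ 0.8751c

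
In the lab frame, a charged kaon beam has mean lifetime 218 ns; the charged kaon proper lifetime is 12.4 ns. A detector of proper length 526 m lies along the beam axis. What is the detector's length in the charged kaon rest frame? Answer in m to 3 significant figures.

L ≈ 29.9 m

Time dilation ⇒ γ = Δt/τ₀ = 218/12.4 = 17.581
Length contraction: L = L₀/γ = 526/17.581 = 29.9 m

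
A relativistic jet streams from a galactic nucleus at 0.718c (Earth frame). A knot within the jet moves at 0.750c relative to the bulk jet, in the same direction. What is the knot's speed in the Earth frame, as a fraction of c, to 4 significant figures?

Relativistic velocity addition: u = (u' + v)/(1 + u'v/c²)
= (0.750 + 0.718)/(1 + 0.750×0.718) = 1.468/1.53850 = 0.9542

u ≈ 0.9542c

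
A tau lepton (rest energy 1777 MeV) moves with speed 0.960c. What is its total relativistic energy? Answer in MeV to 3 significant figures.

E ≈ 6350 MeV

γ = 1/√(1 − 0.960²) = 3.5714
E = γm₀c² = 3.5714 × 1777 MeV = 6350 MeV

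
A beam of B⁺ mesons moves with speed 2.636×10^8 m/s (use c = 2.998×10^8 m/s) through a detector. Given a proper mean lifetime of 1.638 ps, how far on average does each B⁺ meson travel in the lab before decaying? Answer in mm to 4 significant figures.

β = v/c = 2.636×10^8 / 2.998×10^8 = 0.879253
γ = 1/√(1 − 0.879253²) = 2.09927
Dilated lifetime: Δt = γτ₀ = 2.09927 × 1.638 ps = 3.43861 ps
d = vΔt = 0.879253c × 3.43861 ps = 2.63600×10^8 m/s × 3.43861×10^-12 s = 0.9064 mm

d ≈ 0.9064 mm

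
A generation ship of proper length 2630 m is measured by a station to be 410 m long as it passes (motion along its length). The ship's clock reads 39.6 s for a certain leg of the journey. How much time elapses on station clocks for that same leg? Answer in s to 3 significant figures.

Δt ≈ 254 s

Length contraction ⇒ γ = L₀/L = 2630/410 = 6.4146
Time dilation: Δt = γτ₀ = 6.4146 × 39.6 s = 254 s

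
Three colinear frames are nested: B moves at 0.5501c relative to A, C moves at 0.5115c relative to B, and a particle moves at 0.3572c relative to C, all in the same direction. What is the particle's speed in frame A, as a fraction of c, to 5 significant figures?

u ≈ 0.91493c

Compose boost 2: (0.5115 + 0.5501)/(1 + 0.5115×0.5501) = 1.0616/1.281376 = 0.8284843
Compose boost 3: (0.3572 + 0.8284843)/(1 + 0.3572×0.8284843) = 1.185684/1.295935 = 0.91493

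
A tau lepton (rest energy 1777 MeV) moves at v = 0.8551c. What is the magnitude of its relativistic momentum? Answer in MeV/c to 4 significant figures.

γ = 1/√(1 − 0.8551²) = 1.92878
p = γβm₀c = 1.92878 × 0.8551 × 1777 MeV/c = 2931 MeV/c

p ≈ 2931 MeV/c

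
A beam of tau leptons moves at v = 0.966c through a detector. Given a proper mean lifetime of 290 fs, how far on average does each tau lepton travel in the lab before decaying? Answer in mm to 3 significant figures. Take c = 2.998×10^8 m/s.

d ≈ 0.325 mm

γ = 1/√(1 − 0.966²) = 3.8678
Dilated lifetime: Δt = γτ₀ = 3.8678 × 290 fs = 1121.7 fs
d = vΔt = 0.966c × 1121.7 fs = 2.8961×10^8 m/s × 1.1217×10^-12 s = 0.325 mm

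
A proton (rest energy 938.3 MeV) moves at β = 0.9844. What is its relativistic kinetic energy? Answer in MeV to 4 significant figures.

γ = 1/√(1 − 0.9844²) = 5.68359
K = (γ − 1)m₀c² = (5.68359 − 1) × 938.3 MeV = 4.68359 × 938.3 MeV = 4395 MeV

K ≈ 4395 MeV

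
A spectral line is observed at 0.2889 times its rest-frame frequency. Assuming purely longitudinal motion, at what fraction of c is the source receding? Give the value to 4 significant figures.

β ≈ 0.8459

f_obs/f_src = √((1−β)/(1+β)) = 0.2889  ⇒  (1−β)/(1+β) = 0.0834632
β = |1 − D²|/(1 + D²) = |1 − 0.0834632|/(1 + 0.0834632) = 0.8459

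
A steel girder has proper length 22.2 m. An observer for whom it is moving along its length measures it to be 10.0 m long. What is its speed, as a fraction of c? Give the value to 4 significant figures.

γ = L₀/L = 22.2/10.0 = 2.22000
β = √(1 − 1/γ²) = 0.8928

β ≈ 0.8928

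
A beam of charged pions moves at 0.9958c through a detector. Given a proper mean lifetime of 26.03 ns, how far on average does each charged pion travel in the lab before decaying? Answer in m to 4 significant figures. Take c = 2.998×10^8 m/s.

γ = 1/√(1 − 0.9958²) = 10.9224
Dilated lifetime: Δt = γτ₀ = 10.9224 × 26.03 ns = 284.309 ns
d = vΔt = 0.9958c × 284.309 ns = 2.98541×10^8 m/s × 2.84309×10^-7 s = 84.88 m

d ≈ 84.88 m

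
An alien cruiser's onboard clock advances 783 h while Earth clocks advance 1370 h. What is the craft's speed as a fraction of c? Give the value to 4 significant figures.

β ≈ 0.8206

γ = Δt/τ₀ = 1370/783 = 1.74968
β = √(1 − 1/γ²) = √(1 − 1/1.74968²) = 0.8206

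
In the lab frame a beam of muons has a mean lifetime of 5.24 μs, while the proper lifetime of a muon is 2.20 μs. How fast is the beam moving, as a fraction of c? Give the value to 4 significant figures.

γ = Δt/τ₀ = 5.24/2.20 = 2.38182
β = √(1 − 1/γ²) = √(1 − 1/2.38182²) = 0.9076

β ≈ 0.9076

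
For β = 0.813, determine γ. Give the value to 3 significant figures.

γ = 1/√(1 − β²) = 1/√(1 − 0.813²) = 1/√(0.33903) = 1.72

γ ≈ 1.72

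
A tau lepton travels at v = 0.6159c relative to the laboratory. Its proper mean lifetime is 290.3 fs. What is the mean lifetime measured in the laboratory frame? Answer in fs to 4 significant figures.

Δt ≈ 368.5 fs

γ = 1/√(1 − 0.6159²) = 1.26932
Time dilation: Δt = γτ₀ = 1.26932 × 290.3 fs = 368.5 fs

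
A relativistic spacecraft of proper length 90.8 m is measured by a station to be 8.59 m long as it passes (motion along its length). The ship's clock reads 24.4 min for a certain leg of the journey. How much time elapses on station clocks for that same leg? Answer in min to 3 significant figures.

Length contraction ⇒ γ = L₀/L = 90.8/8.59 = 10.570
Time dilation: Δt = γτ₀ = 10.570 × 24.4 min = 258 min

Δt ≈ 258 min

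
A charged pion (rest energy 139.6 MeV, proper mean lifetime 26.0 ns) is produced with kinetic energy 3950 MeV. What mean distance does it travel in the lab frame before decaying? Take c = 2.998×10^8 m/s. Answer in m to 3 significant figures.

d ≈ 228 m

γ = 1 + K/(m₀c²) = 1 + 3950/139.6 = 29.295
β = √(1 − 1/γ²) = 0.99942
Dilated lifetime: γτ₀ = 29.295 × 26.0 ns = 761.67 ns
d = βc·γτ₀ = 0.99942 × (2.998×10^8 m/s) × 7.6167×10^-7 s = 228 m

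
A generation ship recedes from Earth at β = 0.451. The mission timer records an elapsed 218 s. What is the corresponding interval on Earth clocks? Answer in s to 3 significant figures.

Δt ≈ 244 s

γ = 1/√(1 − 0.451²) = 1.1204
Time dilation: Δt = γτ₀ = 1.1204 × 218 s = 244 s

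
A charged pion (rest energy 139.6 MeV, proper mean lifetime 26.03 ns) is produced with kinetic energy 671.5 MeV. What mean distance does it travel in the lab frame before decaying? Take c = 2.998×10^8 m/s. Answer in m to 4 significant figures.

d ≈ 44.66 m

γ = 1 + K/(m₀c²) = 1 + 671.5/139.6 = 5.81017
β = √(1 − 1/γ²) = 0.985077
Dilated lifetime: γτ₀ = 5.81017 × 26.03 ns = 151.239 ns
d = βc·γτ₀ = 0.985077 × (2.998×10^8 m/s) × 1.51239×10^-7 s = 44.66 m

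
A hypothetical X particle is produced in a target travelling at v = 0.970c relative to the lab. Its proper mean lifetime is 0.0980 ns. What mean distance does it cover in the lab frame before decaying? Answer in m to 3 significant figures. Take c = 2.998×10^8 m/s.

d ≈ 0.117 m

γ = 1/√(1 − 0.970²) = 4.1135
Dilated lifetime: Δt = γτ₀ = 4.1135 × 0.0980 ns = 0.40312 ns
d = vΔt = 0.970c × 0.40312 ns = 2.9081×10^8 m/s × 4.0312×10^-10 s = 0.117 m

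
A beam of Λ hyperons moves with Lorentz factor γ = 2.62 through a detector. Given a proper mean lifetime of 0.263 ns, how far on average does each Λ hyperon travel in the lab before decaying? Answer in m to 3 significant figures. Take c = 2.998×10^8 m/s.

β = √(1 − 1/γ²) = √(1 − 1/2.62²) = 0.92429
Dilated lifetime: Δt = γτ₀ = 2.62 × 0.263 ns = 0.68906 ns
d = vΔt = 0.92429c × 0.68906 ns = 2.7710×10^8 m/s × 6.8906×10^-10 s = 0.191 m

d ≈ 0.191 m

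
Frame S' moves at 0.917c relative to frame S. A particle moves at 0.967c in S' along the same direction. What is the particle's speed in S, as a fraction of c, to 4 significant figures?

Relativistic velocity addition: u = (u' + v)/(1 + u'v/c²)
= (0.967 + 0.917)/(1 + 0.967×0.917) = 1.884/1.88674 = 0.9985

u ≈ 0.9985c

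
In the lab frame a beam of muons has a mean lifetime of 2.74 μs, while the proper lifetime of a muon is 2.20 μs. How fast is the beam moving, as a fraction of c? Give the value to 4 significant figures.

β ≈ 0.5961

γ = Δt/τ₀ = 2.74/2.20 = 1.24545
β = √(1 − 1/γ²) = √(1 − 1/1.24545²) = 0.5961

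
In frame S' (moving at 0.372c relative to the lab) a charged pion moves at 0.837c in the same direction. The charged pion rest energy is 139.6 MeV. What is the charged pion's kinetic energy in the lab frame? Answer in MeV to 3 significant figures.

u_lab = (0.837 + 0.372)/(1 + 0.837×0.372) = 0.921941
γ = 1/√(1 − 0.921941²) = 2.5818
K = (γ − 1)m₀c² = (2.5818 − 1) × 139.6 = 1.5818 × 139.6 = 221 MeV

K ≈ 221 MeV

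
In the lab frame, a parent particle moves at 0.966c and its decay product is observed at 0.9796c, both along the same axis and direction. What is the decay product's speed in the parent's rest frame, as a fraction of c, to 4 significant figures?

u' ≈ 0.2532c

Inverse velocity addition: u' = (u − v)/(1 − uv/c²)
= (0.9796 − 0.966)/(1 − 0.9796×0.966) = 0.01360/0.0537064 = 0.2532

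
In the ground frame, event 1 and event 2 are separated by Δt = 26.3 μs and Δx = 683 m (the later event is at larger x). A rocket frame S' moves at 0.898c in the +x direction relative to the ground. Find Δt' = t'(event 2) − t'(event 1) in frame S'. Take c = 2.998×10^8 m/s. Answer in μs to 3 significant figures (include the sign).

γ = 1/√(1 − 0.898²) = 2.2728
Δt' = γ(Δt − vΔx/c²) = 2.2728 × (26.3 μs − 0.898×683 m / (2.998×10^8 m/s))
= 2.2728 × (24.254 μs) = 55.1 μs

Δt' ≈ 55.1 μs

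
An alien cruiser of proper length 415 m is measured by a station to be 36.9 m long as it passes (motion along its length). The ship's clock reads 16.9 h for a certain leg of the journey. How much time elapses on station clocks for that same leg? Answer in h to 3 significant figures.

Δt ≈ 190 h

Length contraction ⇒ γ = L₀/L = 415/36.9 = 11.247
Time dilation: Δt = γτ₀ = 11.247 × 16.9 h = 190 h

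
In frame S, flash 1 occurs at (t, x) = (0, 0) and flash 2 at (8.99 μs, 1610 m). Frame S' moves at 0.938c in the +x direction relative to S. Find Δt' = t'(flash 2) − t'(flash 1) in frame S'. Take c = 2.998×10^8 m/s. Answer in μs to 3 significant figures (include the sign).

γ = 1/√(1 − 0.938²) = 2.8849
Δt' = γ(Δt − vΔx/c²) = 2.8849 × (8.99 μs − 0.938×1610 m / (2.998×10^8 m/s))
= 2.8849 × (3.9527 μs) = 11.4 μs

Δt' ≈ 11.4 μs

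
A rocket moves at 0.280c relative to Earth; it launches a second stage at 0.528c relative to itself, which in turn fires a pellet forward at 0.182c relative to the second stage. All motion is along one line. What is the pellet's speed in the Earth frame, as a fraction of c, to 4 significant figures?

u ≈ 0.7853c

Compose boost 2: (0.528 + 0.280)/(1 + 0.528×0.280) = 0.8080/1.14784 = 0.703931
Compose boost 3: (0.182 + 0.703931)/(1 + 0.182×0.703931) = 0.885931/1.12812 = 0.7853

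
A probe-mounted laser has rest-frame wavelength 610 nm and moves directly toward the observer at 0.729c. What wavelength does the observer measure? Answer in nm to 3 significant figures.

Relativistic Doppler: λ_obs = λ_src √((1−β)/(1+β))
= 610 × √(0.27100/1.7290) = 610 × 0.39590 = 241 nm

λ_obs ≈ 241 nm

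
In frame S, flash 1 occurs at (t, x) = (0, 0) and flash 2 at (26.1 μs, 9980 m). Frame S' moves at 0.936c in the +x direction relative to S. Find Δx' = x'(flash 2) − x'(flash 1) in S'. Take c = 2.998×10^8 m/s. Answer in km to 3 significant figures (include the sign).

Δx' ≈ 7.55 km

γ = 1/√(1 − 0.936²) = 2.8409
Δx' = γ(Δx − vΔt) = 2.8409 × (9980 m − 0.936×(2.998×10^8 m/s)×26.1×10^-6 s)
= 2.8409 × (2656.0 m) = 7.55 km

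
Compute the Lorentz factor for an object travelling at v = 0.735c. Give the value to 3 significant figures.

γ ≈ 1.47

γ = 1/√(1 − β²) = 1/√(1 − 0.735²) = 1/√(0.45978) = 1.47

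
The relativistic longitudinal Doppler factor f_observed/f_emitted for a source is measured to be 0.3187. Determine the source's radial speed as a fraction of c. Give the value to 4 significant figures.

f_obs/f_src = √((1−β)/(1+β)) = 0.3187  ⇒  (1−β)/(1+β) = 0.101570
β = |1 − D²|/(1 + D²) = |1 − 0.101570|/(1 + 0.101570) = 0.8156

β ≈ 0.8156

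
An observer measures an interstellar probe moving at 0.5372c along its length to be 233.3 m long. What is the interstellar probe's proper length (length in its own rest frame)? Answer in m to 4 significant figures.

L₀ ≈ 276.6 m

γ = 1/√(1 − 0.5372²) = 1.18560
L₀ = γL = 1.18560 × 233.3 = 276.6 m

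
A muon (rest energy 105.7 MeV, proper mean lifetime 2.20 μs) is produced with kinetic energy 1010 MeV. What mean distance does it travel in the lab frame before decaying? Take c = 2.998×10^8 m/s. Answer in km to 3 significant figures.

γ = 1 + K/(m₀c²) = 1 + 1010/105.7 = 10.555
β = √(1 − 1/γ²) = 0.99550
Dilated lifetime: γτ₀ = 10.555 × 2.20 μs = 23.222 μs
d = βc·γτ₀ = 0.99550 × (2.998×10^8 m/s) × 2.3222×10^-5 s = 6.93 km

d ≈ 6.93 km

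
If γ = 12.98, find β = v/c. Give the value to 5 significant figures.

β = √(1 − 1/γ²) = √(1 − 1/12.98²) = √(0.9940646) = 0.99703

β ≈ 0.99703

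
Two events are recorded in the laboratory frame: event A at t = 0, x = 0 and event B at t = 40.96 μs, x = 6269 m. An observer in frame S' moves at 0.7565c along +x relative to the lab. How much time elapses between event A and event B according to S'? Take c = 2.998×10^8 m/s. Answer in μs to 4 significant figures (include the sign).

Δt' ≈ 38.44 μs

γ = 1/√(1 − 0.7565²) = 1.52907
Δt' = γ(Δt − vΔx/c²) = 1.52907 × (40.96 μs − 0.7565×6269 m / (2.998×10^8 m/s))
= 1.52907 × (25.1411 μs) = 38.44 μs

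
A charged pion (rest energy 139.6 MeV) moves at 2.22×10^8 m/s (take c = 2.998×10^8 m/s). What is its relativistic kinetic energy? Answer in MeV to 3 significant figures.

β = v/c = 2.22×10^8 / 2.998×10^8 = 0.74049
γ = 1/√(1 − 0.74049²) = 1.4880
K = (γ − 1)m₀c² = (1.4880 − 1) × 139.6 MeV = 0.48795 × 139.6 MeV = 68.1 MeV

K ≈ 68.1 MeV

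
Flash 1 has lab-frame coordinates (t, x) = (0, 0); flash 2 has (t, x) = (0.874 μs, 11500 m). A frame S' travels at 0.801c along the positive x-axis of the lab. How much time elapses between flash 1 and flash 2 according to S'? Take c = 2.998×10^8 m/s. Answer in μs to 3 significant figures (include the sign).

γ = 1/√(1 − 0.801²) = 1.6704
Δt' = γ(Δt − vΔx/c²) = 1.6704 × (0.874 μs − 0.801×11500 m / (2.998×10^8 m/s))
= 1.6704 × (-29.851 μs) = -49.9 μs

Δt' ≈ -49.9 μs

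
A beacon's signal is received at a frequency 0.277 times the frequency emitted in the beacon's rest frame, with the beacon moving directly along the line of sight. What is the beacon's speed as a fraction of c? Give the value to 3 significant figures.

β ≈ 0.857

f_obs/f_src = √((1−β)/(1+β)) = 0.277  ⇒  (1−β)/(1+β) = 0.076729
β = |1 − D²|/(1 + D²) = |1 − 0.076729|/(1 + 0.076729) = 0.857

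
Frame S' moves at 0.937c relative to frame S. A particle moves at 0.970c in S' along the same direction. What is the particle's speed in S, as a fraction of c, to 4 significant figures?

u ≈ 0.9990c

Relativistic velocity addition: u = (u' + v)/(1 + u'v/c²)
= (0.970 + 0.937)/(1 + 0.970×0.937) = 1.907/1.90889 = 0.9990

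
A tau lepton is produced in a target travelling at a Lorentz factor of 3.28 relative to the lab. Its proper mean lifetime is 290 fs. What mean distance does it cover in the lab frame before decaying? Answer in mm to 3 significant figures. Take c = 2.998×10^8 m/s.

d ≈ 0.272 mm

β = √(1 − 1/γ²) = √(1 − 1/3.28²) = 0.95239
Dilated lifetime: Δt = γτ₀ = 3.28 × 290 fs = 951.20 fs
d = vΔt = 0.95239c × 951.20 fs = 2.8553×10^8 m/s × 9.5120×10^-13 s = 0.272 mm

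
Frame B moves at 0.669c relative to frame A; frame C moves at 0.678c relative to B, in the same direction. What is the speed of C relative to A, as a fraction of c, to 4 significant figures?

Compose boost 2: (0.678 + 0.669)/(1 + 0.678×0.669) = 1.347/1.45358 = 0.9267

u ≈ 0.9267c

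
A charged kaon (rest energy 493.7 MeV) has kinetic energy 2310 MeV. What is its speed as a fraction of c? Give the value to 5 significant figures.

β ≈ 0.98437

γ = 1 + K/(m₀c²) = 1 + 2310/493.7 = 5.678955
β = √(1 − 1/γ²) = 0.98437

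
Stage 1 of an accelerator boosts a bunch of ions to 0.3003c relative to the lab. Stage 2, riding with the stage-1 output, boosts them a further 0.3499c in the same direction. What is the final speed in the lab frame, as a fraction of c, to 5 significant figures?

Compose boost 2: (0.3499 + 0.3003)/(1 + 0.3499×0.3003) = 0.65020/1.105075 = 0.58838

u ≈ 0.58838c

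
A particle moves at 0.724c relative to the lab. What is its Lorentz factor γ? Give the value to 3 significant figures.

γ = 1/√(1 − β²) = 1/√(1 − 0.724²) = 1/√(0.47582) = 1.45

γ ≈ 1.45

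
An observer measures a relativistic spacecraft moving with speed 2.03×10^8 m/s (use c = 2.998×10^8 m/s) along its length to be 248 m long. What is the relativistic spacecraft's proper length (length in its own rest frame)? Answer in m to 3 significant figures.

L₀ ≈ 337 m

β = v/c = 2.03×10^8 / 2.998×10^8 = 0.67712
γ = 1/√(1 − 0.67712²) = 1.3589
L₀ = γL = 1.3589 × 248 = 337 m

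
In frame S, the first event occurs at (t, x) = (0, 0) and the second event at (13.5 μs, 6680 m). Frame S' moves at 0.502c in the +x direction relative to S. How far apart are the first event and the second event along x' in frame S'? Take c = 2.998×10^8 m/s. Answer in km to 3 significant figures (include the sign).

γ = 1/√(1 − 0.502²) = 1.1562
Δx' = γ(Δx − vΔt) = 1.1562 × (6680 m − 0.502×(2.998×10^8 m/s)×13.5×10^-6 s)
= 1.1562 × (4648.3 m) = 5.37 km

Δx' ≈ 5.37 km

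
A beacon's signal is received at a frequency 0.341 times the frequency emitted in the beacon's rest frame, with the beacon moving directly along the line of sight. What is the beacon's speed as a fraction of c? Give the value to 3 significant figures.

β ≈ 0.792

f_obs/f_src = √((1−β)/(1+β)) = 0.341  ⇒  (1−β)/(1+β) = 0.11628
β = |1 − D²|/(1 + D²) = |1 − 0.11628|/(1 + 0.11628) = 0.792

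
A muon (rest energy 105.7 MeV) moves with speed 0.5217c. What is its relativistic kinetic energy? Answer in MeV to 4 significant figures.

γ = 1/√(1 − 0.5217²) = 1.17216
K = (γ − 1)m₀c² = (1.17216 − 1) × 105.7 MeV = 0.172156 × 105.7 MeV = 18.20 MeV

K ≈ 18.20 MeV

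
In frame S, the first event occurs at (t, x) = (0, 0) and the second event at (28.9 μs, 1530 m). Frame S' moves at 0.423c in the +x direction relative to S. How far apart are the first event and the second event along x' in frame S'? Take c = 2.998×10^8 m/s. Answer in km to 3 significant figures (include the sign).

Δx' ≈ -2.36 km

γ = 1/√(1 − 0.423²) = 1.1036
Δx' = γ(Δx − vΔt) = 1.1036 × (1530 m − 0.423×(2.998×10^8 m/s)×28.9×10^-6 s)
= 1.1036 × (-2135.0 m) = -2.36 km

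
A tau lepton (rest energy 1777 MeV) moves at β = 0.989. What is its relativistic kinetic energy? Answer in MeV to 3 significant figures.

K ≈ 10200 MeV

γ = 1/√(1 − 0.989²) = 6.7606
K = (γ − 1)m₀c² = (6.7606 − 1) × 1777 MeV = 5.7606 × 1777 MeV = 10200 MeV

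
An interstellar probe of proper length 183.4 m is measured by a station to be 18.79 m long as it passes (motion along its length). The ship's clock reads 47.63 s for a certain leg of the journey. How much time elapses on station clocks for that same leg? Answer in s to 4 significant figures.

Δt ≈ 464.9 s

Length contraction ⇒ γ = L₀/L = 183.4/18.79 = 9.76051
Time dilation: Δt = γτ₀ = 9.76051 × 47.63 s = 464.9 s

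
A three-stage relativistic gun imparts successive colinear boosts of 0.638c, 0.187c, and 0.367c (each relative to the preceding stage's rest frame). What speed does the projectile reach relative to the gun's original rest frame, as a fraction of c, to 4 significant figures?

Compose boost 2: (0.187 + 0.638)/(1 + 0.187×0.638) = 0.8250/1.11931 = 0.737064
Compose boost 3: (0.367 + 0.737064)/(1 + 0.367×0.737064) = 1.10406/1.27050 = 0.8690

u ≈ 0.8690c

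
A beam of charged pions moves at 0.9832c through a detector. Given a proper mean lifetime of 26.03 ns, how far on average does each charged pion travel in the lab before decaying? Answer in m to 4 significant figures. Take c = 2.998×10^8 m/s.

d ≈ 42.03 m

γ = 1/√(1 − 0.9832²) = 5.47851
Dilated lifetime: Δt = γτ₀ = 5.47851 × 26.03 ns = 142.605 ns
d = vΔt = 0.9832c × 142.605 ns = 2.94763×10^8 m/s × 1.42605×10^-7 s = 42.03 m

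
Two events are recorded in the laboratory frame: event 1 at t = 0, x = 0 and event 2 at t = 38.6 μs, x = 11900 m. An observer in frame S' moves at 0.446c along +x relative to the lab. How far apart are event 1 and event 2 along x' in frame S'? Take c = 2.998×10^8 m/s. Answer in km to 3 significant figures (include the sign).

Δx' ≈ 7.53 km

γ = 1/√(1 − 0.446²) = 1.1173
Δx' = γ(Δx − vΔt) = 1.1173 × (11900 m − 0.446×(2.998×10^8 m/s)×38.6×10^-6 s)
= 1.1173 × (6738.8 m) = 7.53 km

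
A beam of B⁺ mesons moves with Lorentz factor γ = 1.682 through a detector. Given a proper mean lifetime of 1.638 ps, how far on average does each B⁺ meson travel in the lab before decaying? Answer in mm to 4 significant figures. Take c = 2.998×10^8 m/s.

β = √(1 − 1/γ²) = √(1 − 1/1.682²) = 0.804073
Dilated lifetime: Δt = γτ₀ = 1.682 × 1.638 ps = 2.75512 ps
d = vΔt = 0.804073c × 2.75512 ps = 2.41061×10^8 m/s × 2.75512×10^-12 s = 0.6642 mm

d ≈ 0.6642 mm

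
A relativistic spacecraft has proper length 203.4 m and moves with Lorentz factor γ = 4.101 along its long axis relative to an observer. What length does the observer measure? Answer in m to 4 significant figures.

L ≈ 49.60 m

γ = 4.101 (given)
Length contraction: L = L₀/γ = 203.4/4.101 = 49.60 m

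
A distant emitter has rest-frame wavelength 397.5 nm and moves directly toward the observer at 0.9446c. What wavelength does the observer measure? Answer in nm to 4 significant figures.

λ_obs ≈ 67.09 nm

Relativistic Doppler: λ_obs = λ_src √((1−β)/(1+β))
= 397.5 × √(0.0554000/1.94460) = 397.5 × 0.168787 = 67.09 nm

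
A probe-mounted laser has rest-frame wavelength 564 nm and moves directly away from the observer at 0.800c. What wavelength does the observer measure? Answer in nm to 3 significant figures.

Relativistic Doppler: λ_obs = λ_src √((1+β)/(1−β))
= 564 × √(1.8000/0.20000) = 564 × 3.0000 = 1690 nm

λ_obs ≈ 1690 nm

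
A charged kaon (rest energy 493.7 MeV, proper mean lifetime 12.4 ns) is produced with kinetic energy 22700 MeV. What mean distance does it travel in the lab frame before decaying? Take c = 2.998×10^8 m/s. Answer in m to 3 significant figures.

γ = 1 + K/(m₀c²) = 1 + 22700/493.7 = 46.979
β = √(1 − 1/γ²) = 0.99977
Dilated lifetime: γτ₀ = 46.979 × 12.4 ns = 582.54 ns
d = βc·γτ₀ = 0.99977 × (2.998×10^8 m/s) × 5.8254×10^-7 s = 175 m

d ≈ 175 m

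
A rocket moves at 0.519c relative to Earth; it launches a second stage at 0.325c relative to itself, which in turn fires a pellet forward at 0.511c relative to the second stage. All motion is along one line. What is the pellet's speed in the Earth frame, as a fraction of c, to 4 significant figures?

u ≈ 0.9008c

Compose boost 2: (0.325 + 0.519)/(1 + 0.325×0.519) = 0.8440/1.16867 = 0.722185
Compose boost 3: (0.511 + 0.722185)/(1 + 0.511×0.722185) = 1.23319/1.36904 = 0.9008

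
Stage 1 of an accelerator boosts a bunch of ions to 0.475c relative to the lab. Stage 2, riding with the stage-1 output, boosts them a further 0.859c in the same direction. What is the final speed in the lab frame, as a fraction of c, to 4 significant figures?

Compose boost 2: (0.859 + 0.475)/(1 + 0.859×0.475) = 1.334/1.40802 = 0.9474

u ≈ 0.9474c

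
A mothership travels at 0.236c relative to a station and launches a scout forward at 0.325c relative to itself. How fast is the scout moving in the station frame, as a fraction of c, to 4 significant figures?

Compose boost 2: (0.325 + 0.236)/(1 + 0.325×0.236) = 0.5610/1.07670 = 0.5210

u ≈ 0.5210c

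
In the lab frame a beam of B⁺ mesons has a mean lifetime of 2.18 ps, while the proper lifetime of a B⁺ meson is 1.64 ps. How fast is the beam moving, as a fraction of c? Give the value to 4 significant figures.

β ≈ 0.6588

γ = Δt/τ₀ = 2.18/1.64 = 1.32927
β = √(1 − 1/γ²) = √(1 − 1/1.32927²) = 0.6588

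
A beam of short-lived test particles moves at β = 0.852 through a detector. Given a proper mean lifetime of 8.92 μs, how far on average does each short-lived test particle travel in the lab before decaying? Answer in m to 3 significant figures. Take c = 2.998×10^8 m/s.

d ≈ 4350 m

γ = 1/√(1 − 0.852²) = 1.9101
Dilated lifetime: Δt = γτ₀ = 1.9101 × 8.92 μs = 17.038 μs
d = vΔt = 0.852c × 17.038 μs = 2.5543×10^8 m/s × 1.7038×10^-5 s = 4350 m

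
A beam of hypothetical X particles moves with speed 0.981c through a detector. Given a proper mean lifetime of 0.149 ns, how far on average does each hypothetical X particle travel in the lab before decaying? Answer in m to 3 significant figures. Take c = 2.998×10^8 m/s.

γ = 1/√(1 − 0.981²) = 5.1544
Dilated lifetime: Δt = γτ₀ = 5.1544 × 0.149 ns = 0.76801 ns
d = vΔt = 0.981c × 0.76801 ns = 2.9410×10^8 m/s × 7.6801×10^-10 s = 0.226 m

d ≈ 0.226 m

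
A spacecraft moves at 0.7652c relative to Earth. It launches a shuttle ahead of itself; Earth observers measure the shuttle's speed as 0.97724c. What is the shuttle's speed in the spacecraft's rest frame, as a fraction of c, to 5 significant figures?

Inverse velocity addition: u' = (u − v)/(1 − uv/c²)
= (0.97724 − 0.7652)/(1 − 0.97724×0.7652) = 0.21204/0.2522160 = 0.84071

u' ≈ 0.84071c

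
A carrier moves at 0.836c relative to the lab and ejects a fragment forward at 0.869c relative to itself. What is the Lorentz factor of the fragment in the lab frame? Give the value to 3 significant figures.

u_lab = (0.869 + 0.836)/(1 + 0.869×0.836) = 1.705/1.72648 = 0.987556
γ = 1/√(1 − 0.987556²) = 6.36

γ ≈ 6.36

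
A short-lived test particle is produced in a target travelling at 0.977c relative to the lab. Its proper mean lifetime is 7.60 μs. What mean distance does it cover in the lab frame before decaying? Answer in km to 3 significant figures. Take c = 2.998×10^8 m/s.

γ = 1/√(1 − 0.977²) = 4.6896
Dilated lifetime: Δt = γτ₀ = 4.6896 × 7.60 μs = 35.641 μs
d = vΔt = 0.977c × 35.641 μs = 2.9290×10^8 m/s × 3.5641×10^-5 s = 10.4 km

d ≈ 10.4 km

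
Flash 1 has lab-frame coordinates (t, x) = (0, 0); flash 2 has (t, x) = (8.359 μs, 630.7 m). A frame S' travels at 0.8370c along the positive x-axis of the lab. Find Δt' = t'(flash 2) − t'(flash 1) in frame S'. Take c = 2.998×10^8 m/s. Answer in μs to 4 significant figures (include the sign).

γ = 1/√(1 − 0.8370²) = 1.82748
Δt' = γ(Δt − vΔx/c²) = 1.82748 × (8.359 μs − 0.8370×630.7 m / (2.998×10^8 m/s))
= 1.82748 × (6.59817 μs) = 12.06 μs

Δt' ≈ 12.06 μs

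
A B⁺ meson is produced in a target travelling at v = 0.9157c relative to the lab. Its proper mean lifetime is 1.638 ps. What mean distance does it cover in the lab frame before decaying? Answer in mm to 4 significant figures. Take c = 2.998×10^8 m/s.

γ = 1/√(1 − 0.9157²) = 2.48841
Dilated lifetime: Δt = γτ₀ = 2.48841 × 1.638 ps = 4.07602 ps
d = vΔt = 0.9157c × 4.07602 ps = 2.74527×10^8 m/s × 4.07602×10^-12 s = 1.119 mm

d ≈ 1.119 mm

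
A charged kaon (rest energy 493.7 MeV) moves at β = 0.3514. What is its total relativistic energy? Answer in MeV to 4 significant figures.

E ≈ 527.3 MeV

γ = 1/√(1 − 0.3514²) = 1.06812
E = γm₀c² = 1.06812 × 493.7 MeV = 527.3 MeV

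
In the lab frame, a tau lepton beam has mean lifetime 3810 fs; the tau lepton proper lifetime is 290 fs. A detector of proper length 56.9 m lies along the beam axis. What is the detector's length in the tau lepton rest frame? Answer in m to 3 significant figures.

Time dilation ⇒ γ = Δt/τ₀ = 3810/290 = 13.138
Length contraction: L = L₀/γ = 56.9/13.138 = 4.33 m

L ≈ 4.33 m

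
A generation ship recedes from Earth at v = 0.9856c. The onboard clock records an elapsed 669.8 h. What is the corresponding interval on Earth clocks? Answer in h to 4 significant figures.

Δt ≈ 3961 h

γ = 1/√(1 − 0.9856²) = 5.91388
Time dilation: Δt = γτ₀ = 5.91388 × 669.8 h = 3961 h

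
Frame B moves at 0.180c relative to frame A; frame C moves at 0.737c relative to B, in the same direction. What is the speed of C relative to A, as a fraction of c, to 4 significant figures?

u ≈ 0.8096c

Compose boost 2: (0.737 + 0.180)/(1 + 0.737×0.180) = 0.9170/1.13266 = 0.8096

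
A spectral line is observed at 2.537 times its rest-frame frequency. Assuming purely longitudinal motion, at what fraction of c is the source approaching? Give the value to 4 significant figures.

f_obs/f_src = √((1+β)/(1−β)) = 2.537  ⇒  (1+β)/(1−β) = 6.43637
β = |1 − D²|/(1 + D²) = |1 − 6.43637|/(1 + 6.43637) = 0.7311

β ≈ 0.7311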